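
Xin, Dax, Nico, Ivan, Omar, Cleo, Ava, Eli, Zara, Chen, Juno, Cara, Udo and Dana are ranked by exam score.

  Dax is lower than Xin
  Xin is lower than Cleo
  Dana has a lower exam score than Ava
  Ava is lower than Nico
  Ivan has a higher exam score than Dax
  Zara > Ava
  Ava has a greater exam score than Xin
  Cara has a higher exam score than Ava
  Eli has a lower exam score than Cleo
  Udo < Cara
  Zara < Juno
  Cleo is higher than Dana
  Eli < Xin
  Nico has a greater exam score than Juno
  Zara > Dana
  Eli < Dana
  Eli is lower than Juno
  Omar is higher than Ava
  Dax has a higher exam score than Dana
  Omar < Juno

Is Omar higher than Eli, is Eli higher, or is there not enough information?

Omar

Link the given pairs in sequence: Eli < Dana; Dana < Dax; Dax < Xin; Xin < Ava; Ava < Omar.
Chaining these gives Eli < Dana < Dax < Xin < Ava < Omar.
So Omar is higher.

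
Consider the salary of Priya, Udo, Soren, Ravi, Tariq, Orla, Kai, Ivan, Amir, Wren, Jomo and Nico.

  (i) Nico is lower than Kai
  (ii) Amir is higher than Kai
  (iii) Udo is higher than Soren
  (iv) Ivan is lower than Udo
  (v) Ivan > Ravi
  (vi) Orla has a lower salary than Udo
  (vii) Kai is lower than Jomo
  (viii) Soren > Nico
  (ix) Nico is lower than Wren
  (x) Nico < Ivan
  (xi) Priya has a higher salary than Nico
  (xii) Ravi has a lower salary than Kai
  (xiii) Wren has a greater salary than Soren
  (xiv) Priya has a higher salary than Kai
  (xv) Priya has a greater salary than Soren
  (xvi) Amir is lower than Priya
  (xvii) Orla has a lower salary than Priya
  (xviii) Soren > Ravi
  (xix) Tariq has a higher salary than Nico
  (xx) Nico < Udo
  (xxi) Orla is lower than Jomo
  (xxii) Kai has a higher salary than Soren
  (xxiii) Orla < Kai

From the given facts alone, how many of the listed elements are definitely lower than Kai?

The elements the relations force below Kai are Orla, Ravi, Nico, Soren — no chain reaches any other.
That is 4.

4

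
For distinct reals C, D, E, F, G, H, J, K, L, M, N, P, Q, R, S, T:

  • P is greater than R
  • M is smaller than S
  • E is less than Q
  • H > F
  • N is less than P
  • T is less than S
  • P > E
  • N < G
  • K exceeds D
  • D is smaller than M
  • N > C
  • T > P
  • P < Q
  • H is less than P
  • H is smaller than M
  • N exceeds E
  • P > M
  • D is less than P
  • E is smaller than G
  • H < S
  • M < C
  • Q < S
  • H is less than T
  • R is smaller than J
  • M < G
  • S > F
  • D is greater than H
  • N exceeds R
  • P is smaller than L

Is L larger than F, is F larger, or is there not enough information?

L

F < H and H < D give F < D.
Then D < M extends the chain to M.
With M < C: F < H < D < M < C.
With C < N: F < H < D < M < C < N.
With N < P: F < H < D < M < C < N < P.
With P < L: F < H < D < M < C < N < P < L.
So L is larger.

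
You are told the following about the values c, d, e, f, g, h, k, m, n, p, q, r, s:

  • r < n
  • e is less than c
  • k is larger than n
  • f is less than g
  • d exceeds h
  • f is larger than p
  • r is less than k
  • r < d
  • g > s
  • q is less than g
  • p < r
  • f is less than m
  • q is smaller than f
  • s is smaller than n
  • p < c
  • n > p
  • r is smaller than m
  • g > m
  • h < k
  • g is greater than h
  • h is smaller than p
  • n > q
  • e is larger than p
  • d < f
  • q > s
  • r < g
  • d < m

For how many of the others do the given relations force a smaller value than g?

Directly below g: h, s, r, q, f, m.
One step further: p, d (8 so far).
Nothing else is reachable below g; 8 in all.

8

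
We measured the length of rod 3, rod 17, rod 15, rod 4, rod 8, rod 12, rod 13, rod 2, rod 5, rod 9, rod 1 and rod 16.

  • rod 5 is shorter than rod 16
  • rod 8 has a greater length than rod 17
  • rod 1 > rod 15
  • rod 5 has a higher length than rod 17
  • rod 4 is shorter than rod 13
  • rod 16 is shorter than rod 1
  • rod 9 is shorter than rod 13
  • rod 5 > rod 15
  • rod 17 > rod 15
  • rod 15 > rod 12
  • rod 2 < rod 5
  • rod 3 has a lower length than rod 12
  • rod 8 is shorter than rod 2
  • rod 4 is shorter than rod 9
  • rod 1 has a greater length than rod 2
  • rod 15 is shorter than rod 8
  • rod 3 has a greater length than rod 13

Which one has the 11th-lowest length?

Chaining the given pairs: rod 4 < rod 9 < rod 13 < rod 3 < rod 12 < rod 15 < rod 17 < rod 8 < rod 2 < rod 5 < rod 16 < rod 1.
Counting 11 from the smallest end gives rod 16.

rod 16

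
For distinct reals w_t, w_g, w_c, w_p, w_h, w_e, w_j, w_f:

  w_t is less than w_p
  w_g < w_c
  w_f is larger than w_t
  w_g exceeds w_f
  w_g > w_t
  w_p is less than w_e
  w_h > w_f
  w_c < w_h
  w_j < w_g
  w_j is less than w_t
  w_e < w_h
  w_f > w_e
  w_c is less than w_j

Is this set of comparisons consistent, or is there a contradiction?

inconsistent

We have w_c < w_j stated directly, yet also w_j < w_t < w_p < w_e < w_f < w_g < w_c by chaining the others — so w_j < w_c. Contradiction.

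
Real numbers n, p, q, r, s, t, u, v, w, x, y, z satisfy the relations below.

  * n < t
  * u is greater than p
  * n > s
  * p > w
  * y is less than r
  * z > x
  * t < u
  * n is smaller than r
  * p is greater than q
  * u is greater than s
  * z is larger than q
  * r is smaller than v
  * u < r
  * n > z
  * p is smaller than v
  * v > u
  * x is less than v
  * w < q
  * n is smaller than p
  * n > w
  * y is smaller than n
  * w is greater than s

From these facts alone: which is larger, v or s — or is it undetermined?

v

s < w and w < q give s < q.
Then q < z extends the chain to z.
Then z < n extends the chain to n.
Then n < p extends the chain to p.
With p < u: s < w < q < z < n < p < u.
With u < r: s < w < q < z < n < p < u < r.
With r < v: s < w < q < z < n < p < u < r < v.
So v is larger.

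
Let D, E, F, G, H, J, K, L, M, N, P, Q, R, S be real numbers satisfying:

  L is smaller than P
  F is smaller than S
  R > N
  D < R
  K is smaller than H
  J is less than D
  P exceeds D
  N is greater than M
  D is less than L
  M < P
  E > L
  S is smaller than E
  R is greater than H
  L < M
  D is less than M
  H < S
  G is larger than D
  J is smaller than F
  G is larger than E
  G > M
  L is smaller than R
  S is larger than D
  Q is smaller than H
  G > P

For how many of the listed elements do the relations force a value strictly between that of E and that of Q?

2

Chaining upward from Q reaches: H, S, G, R.
Chaining downward from E reaches: J, F, D, K, H, S, L.
Strictly between Q and E are those in both lists: H, S — 2 elements.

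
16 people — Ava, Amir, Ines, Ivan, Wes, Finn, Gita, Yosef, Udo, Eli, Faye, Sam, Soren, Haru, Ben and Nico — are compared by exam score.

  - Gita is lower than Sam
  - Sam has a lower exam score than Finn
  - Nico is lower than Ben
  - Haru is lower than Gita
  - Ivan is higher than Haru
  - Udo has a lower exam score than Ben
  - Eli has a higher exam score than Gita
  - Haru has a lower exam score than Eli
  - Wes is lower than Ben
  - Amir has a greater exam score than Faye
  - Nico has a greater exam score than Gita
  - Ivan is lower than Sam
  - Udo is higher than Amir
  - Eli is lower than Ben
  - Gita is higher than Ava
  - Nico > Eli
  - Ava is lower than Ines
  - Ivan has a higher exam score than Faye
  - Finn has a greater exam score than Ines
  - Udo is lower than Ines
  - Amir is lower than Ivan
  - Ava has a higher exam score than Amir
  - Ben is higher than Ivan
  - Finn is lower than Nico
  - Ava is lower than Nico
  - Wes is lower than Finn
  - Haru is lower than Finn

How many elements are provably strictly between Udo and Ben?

The relations place Udo below Ben. An element lies strictly between them when it is forced above Udo and also forced below Ben.
Above Udo: {Ines, Finn, Nico}. Below Ben: {Haru, Faye, Amir, Ava, Ines, Wes, Gita, Ivan, Sam, Eli, Finn, Nico}.
Intersection: {Ines, Finn, Nico} — 3.

3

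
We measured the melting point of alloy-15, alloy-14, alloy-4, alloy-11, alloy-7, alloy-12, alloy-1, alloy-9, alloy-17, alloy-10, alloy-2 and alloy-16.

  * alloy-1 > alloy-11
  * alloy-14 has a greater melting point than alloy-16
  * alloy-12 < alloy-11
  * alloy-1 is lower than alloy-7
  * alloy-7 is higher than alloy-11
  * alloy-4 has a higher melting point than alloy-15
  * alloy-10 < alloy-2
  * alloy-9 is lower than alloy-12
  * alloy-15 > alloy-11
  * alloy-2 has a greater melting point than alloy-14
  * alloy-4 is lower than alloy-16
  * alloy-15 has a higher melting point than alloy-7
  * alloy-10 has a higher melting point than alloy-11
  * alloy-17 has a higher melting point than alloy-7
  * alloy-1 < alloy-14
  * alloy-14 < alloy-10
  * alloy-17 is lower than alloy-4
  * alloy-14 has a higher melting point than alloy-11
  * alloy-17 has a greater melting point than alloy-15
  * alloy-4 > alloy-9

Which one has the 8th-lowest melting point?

Chaining the given pairs: alloy-9 < alloy-12 < alloy-11 < alloy-1 < alloy-7 < alloy-15 < alloy-17 < alloy-4 < alloy-16 < alloy-14 < alloy-10 < alloy-2.
Counting 8 from the smallest end gives alloy-4.

alloy-4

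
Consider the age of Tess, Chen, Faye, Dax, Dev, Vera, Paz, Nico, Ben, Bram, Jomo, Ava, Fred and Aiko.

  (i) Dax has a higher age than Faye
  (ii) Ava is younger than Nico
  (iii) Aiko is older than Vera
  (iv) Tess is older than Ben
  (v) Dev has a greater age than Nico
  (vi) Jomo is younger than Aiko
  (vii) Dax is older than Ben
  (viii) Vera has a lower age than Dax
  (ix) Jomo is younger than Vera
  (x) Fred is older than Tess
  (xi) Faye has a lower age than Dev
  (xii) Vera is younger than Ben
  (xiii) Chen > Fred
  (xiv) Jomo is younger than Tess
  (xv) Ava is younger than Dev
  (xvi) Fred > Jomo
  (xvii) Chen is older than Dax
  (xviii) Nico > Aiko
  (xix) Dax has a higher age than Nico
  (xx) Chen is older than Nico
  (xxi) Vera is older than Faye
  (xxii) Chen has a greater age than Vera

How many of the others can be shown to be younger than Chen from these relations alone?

10

From Chen the given relations immediately reach Vera, Nico, Dax, Fred.
From those, Faye, Jomo, Ava, Aiko, Ben, Tess — 10 in total.
No other element is forced below Chen by the given relations, so the count is 10.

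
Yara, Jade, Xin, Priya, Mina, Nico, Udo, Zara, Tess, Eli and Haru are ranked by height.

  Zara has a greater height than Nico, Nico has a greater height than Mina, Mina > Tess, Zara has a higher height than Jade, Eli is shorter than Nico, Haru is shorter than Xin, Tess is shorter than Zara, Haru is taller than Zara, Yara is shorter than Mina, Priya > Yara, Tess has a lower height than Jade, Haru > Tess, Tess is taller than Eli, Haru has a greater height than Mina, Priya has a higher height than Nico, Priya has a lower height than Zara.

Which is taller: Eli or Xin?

Xin

Chaining the given relations: Eli < Tess < Mina < Nico < Priya < Zara < Haru < Xin.
So Eli < Xin; Xin is the taller of the two.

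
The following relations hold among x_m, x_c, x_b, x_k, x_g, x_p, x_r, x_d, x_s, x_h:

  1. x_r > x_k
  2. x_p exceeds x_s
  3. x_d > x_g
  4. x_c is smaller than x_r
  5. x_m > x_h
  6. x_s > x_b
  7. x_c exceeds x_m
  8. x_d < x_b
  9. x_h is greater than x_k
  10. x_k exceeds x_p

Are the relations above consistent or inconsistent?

consistent

The single ordering x_g < x_d < x_b < x_s < x_p < x_k < x_h < x_m < x_c < x_r satisfies every listed relation, so no contradiction arises.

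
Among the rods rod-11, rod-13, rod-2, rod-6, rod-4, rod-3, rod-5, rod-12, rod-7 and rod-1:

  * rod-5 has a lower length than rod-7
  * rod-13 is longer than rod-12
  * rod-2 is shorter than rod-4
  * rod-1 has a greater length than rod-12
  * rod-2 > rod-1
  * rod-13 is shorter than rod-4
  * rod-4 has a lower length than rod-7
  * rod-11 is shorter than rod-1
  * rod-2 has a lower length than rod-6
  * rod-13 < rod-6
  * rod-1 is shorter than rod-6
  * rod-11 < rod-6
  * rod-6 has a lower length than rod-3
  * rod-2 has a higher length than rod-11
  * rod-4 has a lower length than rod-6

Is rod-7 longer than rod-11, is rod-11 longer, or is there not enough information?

rod-7

rod-11 < rod-1 and rod-1 < rod-2 give rod-11 < rod-2.
Then rod-2 < rod-4 extends the chain to rod-4.
Then rod-4 < rod-7 extends the chain to rod-7.
So rod-7 is longer.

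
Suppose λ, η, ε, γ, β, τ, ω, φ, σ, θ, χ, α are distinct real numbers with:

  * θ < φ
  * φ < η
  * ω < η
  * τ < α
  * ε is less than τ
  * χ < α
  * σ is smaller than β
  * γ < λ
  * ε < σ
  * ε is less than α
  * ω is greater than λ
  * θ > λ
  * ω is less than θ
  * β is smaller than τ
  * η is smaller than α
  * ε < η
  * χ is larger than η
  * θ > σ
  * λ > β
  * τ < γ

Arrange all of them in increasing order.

The consecutive links are each given: ε < σ; σ < β; β < τ; τ < γ; γ < λ; λ < ω; ω < θ; θ < φ; φ < η; η < χ; χ < α.

ε < σ < β < τ < γ < λ < ω < θ < φ < η < χ < α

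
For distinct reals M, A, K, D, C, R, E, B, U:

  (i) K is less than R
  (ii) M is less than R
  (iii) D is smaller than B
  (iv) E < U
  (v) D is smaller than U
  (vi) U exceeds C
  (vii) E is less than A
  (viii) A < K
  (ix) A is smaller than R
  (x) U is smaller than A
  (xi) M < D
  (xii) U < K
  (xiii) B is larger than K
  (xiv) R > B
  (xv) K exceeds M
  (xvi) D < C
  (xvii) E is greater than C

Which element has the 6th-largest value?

E

The consecutive relations fix a unique order: M < D < C < E < U < A < K < B < R.
Counting 6 from the largest end gives E.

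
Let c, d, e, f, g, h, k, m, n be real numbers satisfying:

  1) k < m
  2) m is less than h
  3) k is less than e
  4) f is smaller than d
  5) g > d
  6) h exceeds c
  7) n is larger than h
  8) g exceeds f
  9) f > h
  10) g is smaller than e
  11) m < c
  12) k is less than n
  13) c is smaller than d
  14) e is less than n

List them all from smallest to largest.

k < m < c < h < f < d < g < e < n

Nothing is placed below k, so it is least; from there k < m; m < c; c < h; h < f; f < d; d < g; g < e; e < n, each given directly.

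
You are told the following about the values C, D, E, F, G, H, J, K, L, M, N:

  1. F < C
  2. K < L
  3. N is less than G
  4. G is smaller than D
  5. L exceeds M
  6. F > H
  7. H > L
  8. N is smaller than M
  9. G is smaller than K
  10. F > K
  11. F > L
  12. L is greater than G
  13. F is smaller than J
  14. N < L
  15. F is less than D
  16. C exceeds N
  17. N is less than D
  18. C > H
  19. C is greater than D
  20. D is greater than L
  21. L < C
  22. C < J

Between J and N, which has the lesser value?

N

N < G < K < L < H < F < D < C < J, by transitivity through G, K, L, H, F, D, C.
So N < J; N is the smaller of the two.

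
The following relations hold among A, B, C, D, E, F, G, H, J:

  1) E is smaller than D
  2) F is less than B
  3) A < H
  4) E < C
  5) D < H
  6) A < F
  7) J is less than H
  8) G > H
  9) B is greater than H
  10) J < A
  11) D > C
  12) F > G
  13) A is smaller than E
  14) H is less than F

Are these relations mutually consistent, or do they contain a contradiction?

consistent

Every relation is compatible with J < A < E < C < D < H < G < F < B; the set is consistent.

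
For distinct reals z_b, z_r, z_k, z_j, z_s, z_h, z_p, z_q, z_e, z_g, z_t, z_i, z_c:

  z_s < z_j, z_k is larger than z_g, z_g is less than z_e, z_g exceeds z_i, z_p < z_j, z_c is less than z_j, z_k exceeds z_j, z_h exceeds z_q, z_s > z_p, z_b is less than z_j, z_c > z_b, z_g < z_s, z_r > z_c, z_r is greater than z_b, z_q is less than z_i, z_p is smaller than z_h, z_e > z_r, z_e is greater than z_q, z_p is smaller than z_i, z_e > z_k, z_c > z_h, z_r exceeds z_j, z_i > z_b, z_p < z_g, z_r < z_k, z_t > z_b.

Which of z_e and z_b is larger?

z_e

Following the relations from z_b: z_b < z_i < z_g < z_s < z_j < z_r < z_k < z_e.
So z_b < z_e; z_e is the larger of the two.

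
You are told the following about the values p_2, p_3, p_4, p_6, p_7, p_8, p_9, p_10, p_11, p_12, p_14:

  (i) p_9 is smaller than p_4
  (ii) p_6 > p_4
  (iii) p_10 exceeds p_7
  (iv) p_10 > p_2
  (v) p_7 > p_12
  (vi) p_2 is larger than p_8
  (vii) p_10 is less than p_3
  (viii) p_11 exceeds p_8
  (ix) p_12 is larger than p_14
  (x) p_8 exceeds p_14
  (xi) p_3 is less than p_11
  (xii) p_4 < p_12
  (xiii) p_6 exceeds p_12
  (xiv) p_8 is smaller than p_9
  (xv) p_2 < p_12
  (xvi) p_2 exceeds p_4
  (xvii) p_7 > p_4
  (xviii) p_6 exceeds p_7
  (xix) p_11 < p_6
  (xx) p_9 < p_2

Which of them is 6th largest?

The consecutive relations fix a unique order: p_14 < p_8 < p_9 < p_4 < p_2 < p_12 < p_7 < p_10 < p_3 < p_11 < p_6.
The 6th largest is p_12.

p_12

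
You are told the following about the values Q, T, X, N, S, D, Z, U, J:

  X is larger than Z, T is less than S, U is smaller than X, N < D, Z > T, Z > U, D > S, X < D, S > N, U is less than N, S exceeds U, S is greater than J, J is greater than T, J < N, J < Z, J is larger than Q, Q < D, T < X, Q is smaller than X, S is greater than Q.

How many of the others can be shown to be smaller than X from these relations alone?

From X the given relations immediately reach Q, T, U, Z.
From those, J — 5 in total.
Nothing else is reachable below X; 5 in all.

5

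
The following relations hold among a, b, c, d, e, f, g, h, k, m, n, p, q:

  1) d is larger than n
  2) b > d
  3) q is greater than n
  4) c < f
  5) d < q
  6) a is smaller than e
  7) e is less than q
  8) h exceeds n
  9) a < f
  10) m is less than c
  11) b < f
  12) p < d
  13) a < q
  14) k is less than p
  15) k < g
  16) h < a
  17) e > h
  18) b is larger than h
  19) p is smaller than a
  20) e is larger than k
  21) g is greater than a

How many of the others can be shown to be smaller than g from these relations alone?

The elements the relations force below g are k, p, n, h, a — no chain reaches any other.
That is 5.

5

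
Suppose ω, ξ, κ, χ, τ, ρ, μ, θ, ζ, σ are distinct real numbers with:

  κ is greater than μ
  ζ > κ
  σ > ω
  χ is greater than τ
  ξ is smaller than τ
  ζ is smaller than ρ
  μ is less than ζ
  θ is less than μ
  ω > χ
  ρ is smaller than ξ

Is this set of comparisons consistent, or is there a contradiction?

The single ordering θ < μ < κ < ζ < ρ < ξ < τ < χ < ω < σ satisfies every listed relation, so no contradiction arises.

consistent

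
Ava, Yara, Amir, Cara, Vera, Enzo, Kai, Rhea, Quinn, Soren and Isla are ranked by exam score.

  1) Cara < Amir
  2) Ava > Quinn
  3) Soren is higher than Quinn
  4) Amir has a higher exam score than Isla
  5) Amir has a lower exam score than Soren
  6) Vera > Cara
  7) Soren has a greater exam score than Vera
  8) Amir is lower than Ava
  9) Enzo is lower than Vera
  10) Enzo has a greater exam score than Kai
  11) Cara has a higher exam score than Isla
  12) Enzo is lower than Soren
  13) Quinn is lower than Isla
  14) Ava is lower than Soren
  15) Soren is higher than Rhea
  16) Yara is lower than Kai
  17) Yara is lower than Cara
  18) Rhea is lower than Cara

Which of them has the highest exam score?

Chaining downward from Soren: directly below it, Quinn, Rhea, Enzo, Amir, Vera, Ava; then Kai, Isla, Cara; then Yara.
That covers every other element, and nothing is given above Soren, so Soren is the highest exam score.

Soren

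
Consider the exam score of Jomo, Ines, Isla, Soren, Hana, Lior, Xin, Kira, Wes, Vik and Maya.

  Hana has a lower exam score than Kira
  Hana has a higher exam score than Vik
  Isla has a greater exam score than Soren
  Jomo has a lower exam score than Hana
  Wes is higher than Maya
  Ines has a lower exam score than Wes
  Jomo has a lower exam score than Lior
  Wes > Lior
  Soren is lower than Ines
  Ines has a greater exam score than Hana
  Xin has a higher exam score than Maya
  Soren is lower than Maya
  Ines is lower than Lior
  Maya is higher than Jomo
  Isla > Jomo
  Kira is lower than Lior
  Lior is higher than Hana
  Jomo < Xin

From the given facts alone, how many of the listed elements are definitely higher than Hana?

From Hana the given relations immediately reach Kira, Ines, Lior.
From those, Wes — 4 in total.
Nothing else is reachable above Hana; 4 in all.

4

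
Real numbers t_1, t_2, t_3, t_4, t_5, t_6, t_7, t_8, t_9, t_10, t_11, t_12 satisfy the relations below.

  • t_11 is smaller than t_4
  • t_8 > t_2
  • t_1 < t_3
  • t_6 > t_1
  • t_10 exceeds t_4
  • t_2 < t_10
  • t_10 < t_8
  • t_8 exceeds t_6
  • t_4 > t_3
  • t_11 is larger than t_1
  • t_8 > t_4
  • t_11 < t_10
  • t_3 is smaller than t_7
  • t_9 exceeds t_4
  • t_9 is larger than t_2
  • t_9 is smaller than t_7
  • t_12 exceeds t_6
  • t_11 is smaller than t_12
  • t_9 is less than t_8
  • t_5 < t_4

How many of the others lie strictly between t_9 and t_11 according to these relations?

1

The relations place t_11 below t_9. An element lies strictly between them when it is forced above t_11 and also forced below t_9.
Above t_11: {t_12, t_4, t_10, t_7, t_8}. Below t_9: {t_1, t_2, t_5, t_3, t_4}.
Intersection: {t_4} — 1.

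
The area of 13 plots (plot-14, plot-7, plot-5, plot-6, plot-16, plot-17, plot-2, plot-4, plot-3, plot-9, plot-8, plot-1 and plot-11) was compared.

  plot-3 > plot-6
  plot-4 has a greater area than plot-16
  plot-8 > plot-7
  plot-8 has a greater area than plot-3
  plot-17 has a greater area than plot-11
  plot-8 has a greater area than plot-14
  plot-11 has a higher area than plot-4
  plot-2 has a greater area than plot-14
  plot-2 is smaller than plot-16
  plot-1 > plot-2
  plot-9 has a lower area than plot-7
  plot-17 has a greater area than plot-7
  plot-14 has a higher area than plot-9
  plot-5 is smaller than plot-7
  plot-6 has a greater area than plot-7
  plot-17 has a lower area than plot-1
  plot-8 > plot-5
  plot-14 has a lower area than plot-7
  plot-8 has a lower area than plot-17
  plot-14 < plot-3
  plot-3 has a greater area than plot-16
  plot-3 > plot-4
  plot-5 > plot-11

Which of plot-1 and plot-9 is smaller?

plot-9 < plot-14 < plot-2 < plot-16 < plot-4 < plot-11 < plot-5 < plot-7 < plot-6 < plot-3 < plot-8 < plot-17 < plot-1, by transitivity through plot-14, plot-2, plot-16, plot-4, plot-11, plot-5, plot-7, plot-6, plot-3, plot-8, plot-17.
So plot-9 < plot-1; plot-9 is the smaller of the two.

plot-9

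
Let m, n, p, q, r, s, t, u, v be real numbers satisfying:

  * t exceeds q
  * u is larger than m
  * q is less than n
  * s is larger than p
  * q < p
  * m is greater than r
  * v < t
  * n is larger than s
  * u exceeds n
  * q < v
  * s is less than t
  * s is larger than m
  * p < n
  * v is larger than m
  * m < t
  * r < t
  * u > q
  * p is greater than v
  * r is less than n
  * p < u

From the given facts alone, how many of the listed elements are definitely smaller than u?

The elements the relations force below u are r, q, m, v, p, s, n — no chain reaches any other.
That is 7.

7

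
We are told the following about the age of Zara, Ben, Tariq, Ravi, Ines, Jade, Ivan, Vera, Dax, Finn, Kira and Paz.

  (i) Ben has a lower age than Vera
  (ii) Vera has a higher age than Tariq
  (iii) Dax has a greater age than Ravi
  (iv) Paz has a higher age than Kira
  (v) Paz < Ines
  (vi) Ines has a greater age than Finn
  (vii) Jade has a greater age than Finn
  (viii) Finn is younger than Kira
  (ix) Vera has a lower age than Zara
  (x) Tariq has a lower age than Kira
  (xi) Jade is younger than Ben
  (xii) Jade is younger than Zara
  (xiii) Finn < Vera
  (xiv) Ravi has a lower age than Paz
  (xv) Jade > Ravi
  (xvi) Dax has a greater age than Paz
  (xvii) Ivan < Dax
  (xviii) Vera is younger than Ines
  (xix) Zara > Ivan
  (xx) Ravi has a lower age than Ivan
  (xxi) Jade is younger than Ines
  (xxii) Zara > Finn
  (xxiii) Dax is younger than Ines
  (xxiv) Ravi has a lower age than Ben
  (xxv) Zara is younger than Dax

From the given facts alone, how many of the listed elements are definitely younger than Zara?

From Zara the given relations immediately reach Finn, Jade, Ivan, Vera.
From those, Tariq, Ravi, Ben — 7 in total.
No other element is forced below Zara by the given relations, so the count is 7.

7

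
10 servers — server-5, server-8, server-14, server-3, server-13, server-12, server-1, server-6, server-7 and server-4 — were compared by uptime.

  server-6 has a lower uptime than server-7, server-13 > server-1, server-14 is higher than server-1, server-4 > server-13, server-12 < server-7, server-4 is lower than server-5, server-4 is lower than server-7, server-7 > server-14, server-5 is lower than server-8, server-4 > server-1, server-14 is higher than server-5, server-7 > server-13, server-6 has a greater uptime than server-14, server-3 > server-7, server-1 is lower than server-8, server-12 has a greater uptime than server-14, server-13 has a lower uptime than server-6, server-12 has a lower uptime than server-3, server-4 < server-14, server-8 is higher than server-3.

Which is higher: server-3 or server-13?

server-13 < server-4 and server-4 < server-5 give server-13 < server-5.
Then server-5 < server-14 extends the chain to server-14.
With server-14 < server-7: server-13 < server-4 < server-5 < server-14 < server-7.
Then server-7 < server-3 extends the chain to server-3.
So server-13 < server-3; server-3 is the higher of the two.

server-3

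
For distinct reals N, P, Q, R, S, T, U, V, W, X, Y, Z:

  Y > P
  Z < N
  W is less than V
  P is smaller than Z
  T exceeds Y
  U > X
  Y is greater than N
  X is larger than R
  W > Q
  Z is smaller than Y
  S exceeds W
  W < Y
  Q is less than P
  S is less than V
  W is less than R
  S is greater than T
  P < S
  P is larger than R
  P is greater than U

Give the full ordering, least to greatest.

Nothing is placed below Q, so it is least; from there Q < W; W < R; R < X; X < U; U < P; P < Z; Z < N; N < Y; Y < T; T < S; S < V, each given directly.

Q < W < R < X < U < P < Z < N < Y < T < S < V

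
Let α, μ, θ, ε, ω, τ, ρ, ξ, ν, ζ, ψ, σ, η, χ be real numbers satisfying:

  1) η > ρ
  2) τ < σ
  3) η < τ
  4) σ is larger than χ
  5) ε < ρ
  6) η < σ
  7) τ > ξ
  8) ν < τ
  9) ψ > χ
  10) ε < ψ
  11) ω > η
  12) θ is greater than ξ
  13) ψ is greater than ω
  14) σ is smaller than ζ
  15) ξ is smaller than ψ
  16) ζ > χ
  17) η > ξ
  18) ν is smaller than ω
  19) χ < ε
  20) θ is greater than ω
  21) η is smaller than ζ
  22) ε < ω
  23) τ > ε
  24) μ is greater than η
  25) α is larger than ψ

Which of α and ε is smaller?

ε

Link the given pairs in sequence: ε < ρ; ρ < η; η < ω; ω < ψ; ψ < α.
Chaining these gives ε < ρ < η < ω < ψ < α.
So ε < α; ε is the smaller of the two.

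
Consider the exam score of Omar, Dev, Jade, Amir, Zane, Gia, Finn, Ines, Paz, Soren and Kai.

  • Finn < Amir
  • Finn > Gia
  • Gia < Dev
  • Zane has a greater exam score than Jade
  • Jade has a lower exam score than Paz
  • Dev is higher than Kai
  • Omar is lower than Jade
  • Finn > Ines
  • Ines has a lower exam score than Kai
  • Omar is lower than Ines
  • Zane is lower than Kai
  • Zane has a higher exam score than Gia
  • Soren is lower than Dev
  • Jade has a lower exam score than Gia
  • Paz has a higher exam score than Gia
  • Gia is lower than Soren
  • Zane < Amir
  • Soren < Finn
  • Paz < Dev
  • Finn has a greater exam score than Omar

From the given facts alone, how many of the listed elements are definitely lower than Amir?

The elements the relations force below Amir are Omar, Jade, Gia, Soren, Zane, Ines, Finn — no chain reaches any other.
That is 7.

7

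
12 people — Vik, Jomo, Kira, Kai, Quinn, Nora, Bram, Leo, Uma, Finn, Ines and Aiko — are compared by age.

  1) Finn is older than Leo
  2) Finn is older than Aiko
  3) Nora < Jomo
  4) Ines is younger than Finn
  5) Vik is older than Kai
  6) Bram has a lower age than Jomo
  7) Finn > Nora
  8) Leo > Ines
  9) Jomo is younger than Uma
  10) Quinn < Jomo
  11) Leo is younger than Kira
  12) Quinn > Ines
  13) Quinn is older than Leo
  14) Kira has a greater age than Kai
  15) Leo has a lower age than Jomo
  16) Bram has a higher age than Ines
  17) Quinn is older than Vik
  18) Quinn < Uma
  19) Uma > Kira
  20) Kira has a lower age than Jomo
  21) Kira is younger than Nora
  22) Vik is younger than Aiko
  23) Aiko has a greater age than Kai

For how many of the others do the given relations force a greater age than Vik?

5

The elements the relations force above Vik are Quinn, Aiko, Jomo, Finn, Uma — no chain reaches any other.
That is 5.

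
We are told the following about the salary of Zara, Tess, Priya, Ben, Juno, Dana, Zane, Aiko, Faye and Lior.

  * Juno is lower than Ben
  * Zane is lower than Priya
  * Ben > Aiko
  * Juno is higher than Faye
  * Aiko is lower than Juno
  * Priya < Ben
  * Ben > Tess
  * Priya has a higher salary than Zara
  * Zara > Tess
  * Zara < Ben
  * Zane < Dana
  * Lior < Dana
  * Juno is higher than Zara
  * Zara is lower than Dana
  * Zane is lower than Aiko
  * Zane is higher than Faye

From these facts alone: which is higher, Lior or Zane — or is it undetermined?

Following every chain through Lior: above Lior we get Dana.
Zane is not reached, and no chain runs the other way from Zane to Lior.
So the given relations leave the order of Lior and Zane undetermined.

undetermined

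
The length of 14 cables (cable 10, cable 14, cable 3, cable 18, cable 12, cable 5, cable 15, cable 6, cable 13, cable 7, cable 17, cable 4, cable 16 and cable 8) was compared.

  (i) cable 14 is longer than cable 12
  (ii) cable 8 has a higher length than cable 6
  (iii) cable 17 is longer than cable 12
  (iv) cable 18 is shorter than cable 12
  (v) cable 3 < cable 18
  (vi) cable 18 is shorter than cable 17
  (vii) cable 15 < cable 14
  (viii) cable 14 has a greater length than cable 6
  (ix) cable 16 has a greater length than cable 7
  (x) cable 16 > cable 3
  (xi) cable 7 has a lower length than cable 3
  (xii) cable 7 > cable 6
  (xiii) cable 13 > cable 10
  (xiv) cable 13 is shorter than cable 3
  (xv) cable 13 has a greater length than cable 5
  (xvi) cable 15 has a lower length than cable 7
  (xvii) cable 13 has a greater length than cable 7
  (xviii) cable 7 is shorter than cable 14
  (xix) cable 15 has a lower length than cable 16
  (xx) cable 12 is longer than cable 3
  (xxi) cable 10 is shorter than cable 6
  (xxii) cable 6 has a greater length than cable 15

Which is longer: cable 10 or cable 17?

Chaining the given relations: cable 10 < cable 6 < cable 7 < cable 13 < cable 3 < cable 18 < cable 12 < cable 17.
So cable 10 < cable 17; cable 17 is the longer of the two.

cable 17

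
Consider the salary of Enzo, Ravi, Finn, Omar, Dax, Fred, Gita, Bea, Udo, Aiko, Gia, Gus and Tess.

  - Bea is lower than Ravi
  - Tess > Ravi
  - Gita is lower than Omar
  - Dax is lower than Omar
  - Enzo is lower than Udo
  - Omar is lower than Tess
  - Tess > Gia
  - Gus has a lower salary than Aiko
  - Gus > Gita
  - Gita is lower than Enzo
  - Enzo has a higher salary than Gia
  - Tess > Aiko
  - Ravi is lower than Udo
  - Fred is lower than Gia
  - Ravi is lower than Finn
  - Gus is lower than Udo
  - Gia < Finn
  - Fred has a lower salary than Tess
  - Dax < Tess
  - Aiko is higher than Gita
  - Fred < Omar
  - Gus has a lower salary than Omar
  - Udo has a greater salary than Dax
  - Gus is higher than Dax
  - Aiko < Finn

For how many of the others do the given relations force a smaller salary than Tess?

From Tess the given relations immediately reach Dax, Fred, Ravi, Gia, Omar, Aiko.
From those, Bea, Gita, Gus — 9 in total.
Nothing else is reachable below Tess; 9 in all.

9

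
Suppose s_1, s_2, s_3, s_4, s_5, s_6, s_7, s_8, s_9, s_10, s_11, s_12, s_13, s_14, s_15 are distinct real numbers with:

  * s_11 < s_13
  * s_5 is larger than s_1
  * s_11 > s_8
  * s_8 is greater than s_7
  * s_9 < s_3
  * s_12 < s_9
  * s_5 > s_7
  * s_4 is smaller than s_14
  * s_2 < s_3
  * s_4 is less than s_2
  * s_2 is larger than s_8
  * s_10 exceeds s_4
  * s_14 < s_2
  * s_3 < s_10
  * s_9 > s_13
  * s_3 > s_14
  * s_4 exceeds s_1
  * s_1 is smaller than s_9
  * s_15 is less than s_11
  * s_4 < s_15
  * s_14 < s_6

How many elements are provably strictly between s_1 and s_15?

1

Chaining upward from s_1 reaches: s_4, s_11, s_13, s_9, s_14, s_2, s_5, s_3, s_10, s_6.
Chaining downward from s_15 reaches: s_4.
Strictly between s_1 and s_15 are those in both lists: s_4 — 1 element.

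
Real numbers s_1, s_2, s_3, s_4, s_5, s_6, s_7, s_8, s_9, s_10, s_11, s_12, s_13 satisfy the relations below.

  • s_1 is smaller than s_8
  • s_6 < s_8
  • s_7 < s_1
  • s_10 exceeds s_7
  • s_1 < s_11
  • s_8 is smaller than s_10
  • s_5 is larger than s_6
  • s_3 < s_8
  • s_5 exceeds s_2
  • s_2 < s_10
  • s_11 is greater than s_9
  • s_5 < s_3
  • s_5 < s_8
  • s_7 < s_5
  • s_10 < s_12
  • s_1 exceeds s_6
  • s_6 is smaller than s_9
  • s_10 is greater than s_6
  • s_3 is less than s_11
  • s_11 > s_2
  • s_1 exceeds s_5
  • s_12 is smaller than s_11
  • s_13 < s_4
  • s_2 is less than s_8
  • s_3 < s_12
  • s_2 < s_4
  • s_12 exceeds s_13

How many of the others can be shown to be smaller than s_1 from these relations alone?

4

The elements the relations force below s_1 are s_6, s_7, s_2, s_5 — no chain reaches any other.
That is 4.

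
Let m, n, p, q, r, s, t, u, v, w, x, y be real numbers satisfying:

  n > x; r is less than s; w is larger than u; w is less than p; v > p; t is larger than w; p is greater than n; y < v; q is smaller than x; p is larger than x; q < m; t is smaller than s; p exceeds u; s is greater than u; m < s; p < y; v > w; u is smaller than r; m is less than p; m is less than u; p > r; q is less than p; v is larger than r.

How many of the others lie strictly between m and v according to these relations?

Chaining upward from m reaches: u, w, r, t, p, s, y.
Chaining downward from v reaches: q, u, w, x, r, n, p, y.
Strictly between m and v are those in both lists: u, w, r, p, y — 5 elements.

5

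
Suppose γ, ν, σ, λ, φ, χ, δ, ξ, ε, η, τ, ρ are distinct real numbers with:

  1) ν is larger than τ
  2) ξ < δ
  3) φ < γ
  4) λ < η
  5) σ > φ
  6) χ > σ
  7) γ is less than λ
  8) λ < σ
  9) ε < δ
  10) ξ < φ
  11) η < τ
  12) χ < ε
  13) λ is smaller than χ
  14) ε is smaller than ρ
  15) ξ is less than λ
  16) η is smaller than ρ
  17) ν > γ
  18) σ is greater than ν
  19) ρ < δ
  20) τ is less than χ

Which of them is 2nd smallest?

Piecing the relations together gives one ordering: ξ < φ < γ < λ < η < τ < ν < σ < χ < ε < ρ < δ.
The 2nd smallest is φ.

φ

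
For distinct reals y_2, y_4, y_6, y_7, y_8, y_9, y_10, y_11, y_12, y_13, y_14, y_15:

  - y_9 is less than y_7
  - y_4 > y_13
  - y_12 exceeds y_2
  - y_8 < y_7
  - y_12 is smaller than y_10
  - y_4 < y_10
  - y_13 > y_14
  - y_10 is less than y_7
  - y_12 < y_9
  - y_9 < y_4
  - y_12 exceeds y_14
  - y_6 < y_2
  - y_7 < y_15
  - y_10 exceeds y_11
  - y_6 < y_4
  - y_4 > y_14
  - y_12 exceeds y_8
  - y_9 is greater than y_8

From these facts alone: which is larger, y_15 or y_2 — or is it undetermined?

Chaining the given relations: y_2 < y_12 < y_9 < y_4 < y_10 < y_7 < y_15.
So y_15 is larger.

y_15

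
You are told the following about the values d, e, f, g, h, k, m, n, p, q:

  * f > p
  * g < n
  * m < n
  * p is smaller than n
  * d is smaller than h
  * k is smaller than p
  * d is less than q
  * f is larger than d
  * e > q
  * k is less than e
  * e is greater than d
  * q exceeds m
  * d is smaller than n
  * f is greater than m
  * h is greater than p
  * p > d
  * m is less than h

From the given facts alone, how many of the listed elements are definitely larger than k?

5

The elements the relations force above k are p, f, n, h, e — no chain reaches any other.
That is 5.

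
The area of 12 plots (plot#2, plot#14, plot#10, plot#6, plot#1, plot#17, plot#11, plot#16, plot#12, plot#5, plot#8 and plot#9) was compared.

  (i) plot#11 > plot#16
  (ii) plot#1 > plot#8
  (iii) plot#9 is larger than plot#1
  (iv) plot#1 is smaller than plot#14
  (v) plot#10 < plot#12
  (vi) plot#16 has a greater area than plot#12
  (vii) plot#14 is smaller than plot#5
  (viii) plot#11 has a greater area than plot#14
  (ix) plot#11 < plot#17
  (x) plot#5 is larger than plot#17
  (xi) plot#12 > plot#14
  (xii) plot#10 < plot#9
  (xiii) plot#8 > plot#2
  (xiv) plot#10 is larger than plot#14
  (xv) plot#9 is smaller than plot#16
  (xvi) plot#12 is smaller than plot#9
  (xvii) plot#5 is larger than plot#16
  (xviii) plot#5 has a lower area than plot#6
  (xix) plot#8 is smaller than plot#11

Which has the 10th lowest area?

plot#17

Chaining the given pairs: plot#2 < plot#8 < plot#1 < plot#14 < plot#10 < plot#12 < plot#9 < plot#16 < plot#11 < plot#17 < plot#5 < plot#6.
The 10th smallest is plot#17.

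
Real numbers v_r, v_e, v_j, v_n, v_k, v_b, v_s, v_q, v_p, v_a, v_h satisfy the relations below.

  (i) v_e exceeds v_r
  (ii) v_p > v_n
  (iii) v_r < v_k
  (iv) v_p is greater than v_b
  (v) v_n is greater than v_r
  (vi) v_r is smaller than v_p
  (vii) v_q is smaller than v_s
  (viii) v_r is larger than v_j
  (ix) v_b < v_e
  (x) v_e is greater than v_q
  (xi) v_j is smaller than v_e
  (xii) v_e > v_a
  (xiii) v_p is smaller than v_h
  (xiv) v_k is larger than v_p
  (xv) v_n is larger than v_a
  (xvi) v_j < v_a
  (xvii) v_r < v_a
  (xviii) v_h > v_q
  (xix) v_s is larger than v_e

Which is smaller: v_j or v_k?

v_j

v_j < v_r < v_a < v_n < v_p < v_k, by transitivity through v_r, v_a, v_n, v_p.
So v_j < v_k; v_j is the smaller of the two.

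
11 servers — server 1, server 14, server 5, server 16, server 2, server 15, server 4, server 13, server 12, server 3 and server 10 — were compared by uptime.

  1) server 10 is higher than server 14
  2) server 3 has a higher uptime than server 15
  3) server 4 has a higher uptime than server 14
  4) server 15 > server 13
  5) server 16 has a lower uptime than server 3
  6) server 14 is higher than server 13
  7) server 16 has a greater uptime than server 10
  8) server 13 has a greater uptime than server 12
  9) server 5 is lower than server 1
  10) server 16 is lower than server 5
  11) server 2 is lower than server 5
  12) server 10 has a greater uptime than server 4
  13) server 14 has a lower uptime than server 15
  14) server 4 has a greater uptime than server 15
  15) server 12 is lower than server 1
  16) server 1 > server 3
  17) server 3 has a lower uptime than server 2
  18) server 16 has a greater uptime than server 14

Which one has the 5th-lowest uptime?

Piecing the relations together gives one ordering: server 12 < server 13 < server 14 < server 15 < server 4 < server 10 < server 16 < server 3 < server 2 < server 5 < server 1.
Counting 5 from the smallest end gives server 4.

server 4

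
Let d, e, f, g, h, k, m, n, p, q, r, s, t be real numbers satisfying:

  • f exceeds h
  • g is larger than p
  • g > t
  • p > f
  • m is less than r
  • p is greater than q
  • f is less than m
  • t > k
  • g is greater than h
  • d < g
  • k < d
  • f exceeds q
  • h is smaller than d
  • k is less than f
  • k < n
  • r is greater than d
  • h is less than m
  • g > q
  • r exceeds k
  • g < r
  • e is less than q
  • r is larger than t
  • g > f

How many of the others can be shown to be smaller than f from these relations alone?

From f the given relations immediately reach k, h, q.
From those, e — 4 in total.
No other element is forced below f by the given relations, so the count is 4.

4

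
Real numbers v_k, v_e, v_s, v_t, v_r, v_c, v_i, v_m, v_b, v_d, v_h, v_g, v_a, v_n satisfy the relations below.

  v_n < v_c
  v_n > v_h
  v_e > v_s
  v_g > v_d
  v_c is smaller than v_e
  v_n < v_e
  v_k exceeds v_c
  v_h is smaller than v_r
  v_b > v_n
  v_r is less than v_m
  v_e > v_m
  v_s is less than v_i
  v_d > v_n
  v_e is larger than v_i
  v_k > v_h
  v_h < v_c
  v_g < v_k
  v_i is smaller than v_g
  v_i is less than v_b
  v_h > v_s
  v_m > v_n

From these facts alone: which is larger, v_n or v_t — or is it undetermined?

Following every chain through v_n: above v_n we get v_d, v_c, v_g, v_m, v_b, v_k, v_e; below v_n we get v_s, v_h.
v_t is not reached, and no chain runs the other way from v_t to v_n.
So the given relations leave the order of v_n and v_t undetermined.

undetermined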